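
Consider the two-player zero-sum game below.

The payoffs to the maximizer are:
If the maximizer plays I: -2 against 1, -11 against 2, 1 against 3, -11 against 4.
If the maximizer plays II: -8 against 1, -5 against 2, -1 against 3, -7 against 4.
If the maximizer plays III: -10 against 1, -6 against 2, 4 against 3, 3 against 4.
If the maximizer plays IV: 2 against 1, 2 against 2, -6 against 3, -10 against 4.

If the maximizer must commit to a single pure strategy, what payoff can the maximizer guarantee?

-8

The worst-case payoff for each row is I: -11, II: -8, III: -10, IV: -10.
The best of these is -8.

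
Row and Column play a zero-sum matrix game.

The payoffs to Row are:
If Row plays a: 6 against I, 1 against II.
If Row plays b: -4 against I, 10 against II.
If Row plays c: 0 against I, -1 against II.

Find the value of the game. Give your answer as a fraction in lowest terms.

64/19

Row c is strictly dominated by row a, so Row never plays it.
The remaining 2×2 game on (a, b) × (I, II) has no saddle point. Let Row play a with probability p; indifference gives 6p − 4(1−p) = p + 10(1−p), so p = 14/19.
Similarly Column's optimal q on I is 9/19, and the value is 6·(9/19) + (1)·(10/19) = 64/19.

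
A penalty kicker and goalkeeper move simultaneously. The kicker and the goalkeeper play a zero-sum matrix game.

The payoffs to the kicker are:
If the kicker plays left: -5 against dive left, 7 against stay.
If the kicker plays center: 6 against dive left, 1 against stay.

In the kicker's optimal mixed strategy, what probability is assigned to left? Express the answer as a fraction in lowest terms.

5/17

Row minima are -5 and 1, so the kicker's maximin is 1; column maxima are 6 and 7, so the goalkeeper's minimax is 6. These differ, so the equilibrium is in mixed strategies.
Let the kicker play left with probability p. The goalkeeper is indifferent when −5p + 6(1−p) = 7p + (1−p), giving p = 5/17.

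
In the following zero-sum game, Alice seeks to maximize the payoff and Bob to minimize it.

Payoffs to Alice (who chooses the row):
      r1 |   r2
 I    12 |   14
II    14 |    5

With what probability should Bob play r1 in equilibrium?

Row minima are 12 and 5, so Alice's maximin is 12; column maxima are 14 and 14, so Bob's minimax is 14. These differ, so the equilibrium is in mixed strategies.
Let Bob play r1 with probability q. Alice is indifferent when 12q + 14(1−q) = 14q + 5(1−q), giving q = 9/11.

9/11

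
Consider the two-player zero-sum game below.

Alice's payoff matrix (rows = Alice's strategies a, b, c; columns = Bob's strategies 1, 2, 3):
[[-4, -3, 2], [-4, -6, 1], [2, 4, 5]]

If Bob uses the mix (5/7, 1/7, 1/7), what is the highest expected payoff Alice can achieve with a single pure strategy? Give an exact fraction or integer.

a: (-4)·(5/7) + (-3)·(1/7) + (2)·(1/7) = -3.
b: (-4)·(5/7) + (-6)·(1/7) + (1)·(1/7) = -25/7.
c: (2)·(5/7) + (4)·(1/7) + (5)·(1/7) = 19/7.
The best pure response is c with expected payoff 19/7.

19/7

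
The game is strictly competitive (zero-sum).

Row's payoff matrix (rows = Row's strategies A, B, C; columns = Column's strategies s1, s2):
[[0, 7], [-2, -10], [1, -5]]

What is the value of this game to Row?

7/13

Row B is strictly dominated by row C, so Row never plays it.
The remaining 2×2 game on (A, C) × (s1, s2) has no saddle point. Let Row play A with probability p; indifference gives (1−p) = 7p − 5(1−p), so p = 6/13.
Similarly Column's optimal q on s1 is 12/13, and the value is 0·(12/13) + (7)·(1/13) = 7/13.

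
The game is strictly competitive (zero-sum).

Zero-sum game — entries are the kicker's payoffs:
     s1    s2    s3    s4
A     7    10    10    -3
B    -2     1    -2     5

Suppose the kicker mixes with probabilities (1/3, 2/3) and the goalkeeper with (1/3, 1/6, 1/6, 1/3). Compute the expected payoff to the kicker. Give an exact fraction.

19/9

Against (1/3, 1/6, 1/6, 1/3), each row's expected payoff is A: 14/3; B: 5/6.
Taking the (1/3, 2/3)-weighted average: (1/3)·(14/3) + (2/3)·(5/6) = 19/9.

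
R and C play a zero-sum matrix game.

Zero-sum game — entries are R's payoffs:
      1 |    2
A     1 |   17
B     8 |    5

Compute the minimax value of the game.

131/19

Row minima are 1 and 5, so R's maximin is 5; column maxima are 8 and 17, so C's minimax is 8. These differ, so the equilibrium is in mixed strategies.
Let R play A with probability p. C is indifferent when p + 8(1−p) = 17p + 5(1−p), giving p = 3/19.
Let C play 1 with probability q. R is indifferent when q + 17(1−q) = 8q + 5(1−q), giving q = 12/19.
The value is 1·(12/19) + (17)·(7/19) = 131/19.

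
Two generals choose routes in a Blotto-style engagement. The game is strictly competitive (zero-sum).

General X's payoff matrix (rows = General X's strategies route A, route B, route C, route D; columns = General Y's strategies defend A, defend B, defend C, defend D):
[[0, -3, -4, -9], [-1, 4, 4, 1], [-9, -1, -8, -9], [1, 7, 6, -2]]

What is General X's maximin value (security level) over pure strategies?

-1

The worst-case payoff for each row is route A: -9, route B: -1, route C: -9, route D: -2.
The best of these is -1.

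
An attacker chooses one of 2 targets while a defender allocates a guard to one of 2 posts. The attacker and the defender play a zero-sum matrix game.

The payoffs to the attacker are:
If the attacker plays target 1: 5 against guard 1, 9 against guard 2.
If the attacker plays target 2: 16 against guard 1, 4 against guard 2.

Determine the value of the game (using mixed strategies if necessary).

31/4

Row minima are 5 and 4, so the attacker's maximin is 5; column maxima are 16 and 9, so the defender's minimax is 9. These differ, so the equilibrium is in mixed strategies.
Let the attacker play target 1 with probability p. The defender is indifferent when 5p + 16(1−p) = 9p + 4(1−p), giving p = 3/4.
Let the defender play guard 1 with probability q. The attacker is indifferent when 5q + 9(1−q) = 16q + 4(1−q), giving q = 5/16.
The value is 5·(5/16) + (9)·(11/16) = 31/4.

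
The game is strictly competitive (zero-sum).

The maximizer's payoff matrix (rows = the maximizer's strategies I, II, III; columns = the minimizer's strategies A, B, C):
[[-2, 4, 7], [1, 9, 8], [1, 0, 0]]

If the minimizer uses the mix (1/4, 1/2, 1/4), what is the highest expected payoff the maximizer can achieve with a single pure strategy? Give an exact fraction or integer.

27/4

I: (-2)·(1/4) + (4)·(1/2) + (7)·(1/4) = 13/4.
II: (1)·(1/4) + (9)·(1/2) + (8)·(1/4) = 27/4.
III: (1)·(1/4) + (0)·(1/2) + (0)·(1/4) = 1/4.
The best pure response is II with expected payoff 27/4.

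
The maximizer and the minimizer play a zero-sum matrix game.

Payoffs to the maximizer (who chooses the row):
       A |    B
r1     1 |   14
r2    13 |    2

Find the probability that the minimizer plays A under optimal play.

1/2

Row minima are 1 and 2, so the maximizer's maximin is 2; column maxima are 13 and 14, so the minimizer's minimax is 13. These differ, so the equilibrium is in mixed strategies.
Let the minimizer play A with probability q. The maximizer is indifferent when q + 14(1−q) = 13q + 2(1−q), giving q = 1/2.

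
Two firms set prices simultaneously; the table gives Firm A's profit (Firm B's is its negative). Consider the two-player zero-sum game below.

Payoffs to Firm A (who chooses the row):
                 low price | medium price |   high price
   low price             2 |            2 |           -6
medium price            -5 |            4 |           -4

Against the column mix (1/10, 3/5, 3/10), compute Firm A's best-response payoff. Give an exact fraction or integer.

7/10

low price: (2)·(1/10) + (2)·(3/5) + (-6)·(3/10) = -2/5.
medium price: (-5)·(1/10) + (4)·(3/5) + (-4)·(3/10) = 7/10.
The best pure response is medium price with expected payoff 7/10.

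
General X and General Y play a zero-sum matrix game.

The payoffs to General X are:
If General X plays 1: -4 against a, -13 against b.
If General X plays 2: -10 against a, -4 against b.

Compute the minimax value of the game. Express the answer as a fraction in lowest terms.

-38/5

Row minima are -13 and -10, so General X's maximin is -10; column maxima are -4 and -4, so General Y's minimax is -4. These differ, so the equilibrium is in mixed strategies.
Let General X play 1 with probability p. General Y is indifferent when −4p − 10(1−p) = −13p − 4(1−p), giving p = 2/5.
Let General Y play a with probability q. General X is indifferent when −4q − 13(1−q) = −10q − 4(1−q), giving q = 3/5.
The value is -4·(3/5) + (-13)·(2/5) = -38/5.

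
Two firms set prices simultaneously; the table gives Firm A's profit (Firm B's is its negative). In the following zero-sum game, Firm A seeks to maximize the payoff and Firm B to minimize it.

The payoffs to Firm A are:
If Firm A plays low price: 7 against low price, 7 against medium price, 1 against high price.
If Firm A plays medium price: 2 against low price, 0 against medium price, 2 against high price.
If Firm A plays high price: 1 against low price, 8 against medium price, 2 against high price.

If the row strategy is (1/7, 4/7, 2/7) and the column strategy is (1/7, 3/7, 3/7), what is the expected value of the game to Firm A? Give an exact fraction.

Against (1/7, 3/7, 3/7), each row's expected payoff is low price: 31/7; medium price: 8/7; high price: 31/7.
Taking the (1/7, 4/7, 2/7)-weighted average: (1/7)·(31/7) + (4/7)·(8/7) + (2/7)·(31/7) = 125/49.

125/49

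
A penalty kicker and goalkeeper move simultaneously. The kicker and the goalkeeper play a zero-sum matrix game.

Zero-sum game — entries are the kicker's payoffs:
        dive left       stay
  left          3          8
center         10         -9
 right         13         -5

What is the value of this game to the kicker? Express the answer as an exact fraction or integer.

Row center is strictly dominated by row right, so the kicker never plays it.
The remaining 2×2 game on (left, right) × (dive left, stay) has no saddle point. Let the kicker play left with probability p; indifference gives 3p + 13(1−p) = 8p − 5(1−p), so p = 18/23.
Similarly the goalkeeper's optimal q on dive left is 13/23, and the value is 3·(13/23) + (8)·(10/23) = 119/23.

119/23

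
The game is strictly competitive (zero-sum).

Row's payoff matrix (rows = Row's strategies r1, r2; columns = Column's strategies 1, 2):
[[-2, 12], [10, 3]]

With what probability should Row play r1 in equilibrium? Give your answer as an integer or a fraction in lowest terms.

1/3

Row minima are -2 and 3, so Row's maximin is 3; column maxima are 10 and 12, so Column's minimax is 10. These differ, so the equilibrium is in mixed strategies.
Let Row play r1 with probability p. Column is indifferent when −2p + 10(1−p) = 12p + 3(1−p), giving p = 1/3.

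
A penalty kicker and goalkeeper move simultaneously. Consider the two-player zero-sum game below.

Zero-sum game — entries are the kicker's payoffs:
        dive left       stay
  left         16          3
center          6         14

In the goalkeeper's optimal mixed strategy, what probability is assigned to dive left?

Row minima are 3 and 6, so the kicker's maximin is 6; column maxima are 16 and 14, so the goalkeeper's minimax is 14. These differ, so the equilibrium is in mixed strategies.
Let the goalkeeper play dive left with probability q. The kicker is indifferent when 16q + 3(1−q) = 6q + 14(1−q), giving q = 11/21.

11/21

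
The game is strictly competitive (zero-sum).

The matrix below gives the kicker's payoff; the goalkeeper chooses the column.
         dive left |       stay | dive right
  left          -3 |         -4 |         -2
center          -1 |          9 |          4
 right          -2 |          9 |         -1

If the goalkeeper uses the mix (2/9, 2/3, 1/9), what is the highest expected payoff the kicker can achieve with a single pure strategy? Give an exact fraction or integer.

56/9

left: (-3)·(2/9) + (-4)·(2/3) + (-2)·(1/9) = -32/9.
center: (-1)·(2/9) + (9)·(2/3) + (4)·(1/9) = 56/9.
right: (-2)·(2/9) + (9)·(2/3) + (-1)·(1/9) = 49/9.
The best pure response is center with expected payoff 56/9.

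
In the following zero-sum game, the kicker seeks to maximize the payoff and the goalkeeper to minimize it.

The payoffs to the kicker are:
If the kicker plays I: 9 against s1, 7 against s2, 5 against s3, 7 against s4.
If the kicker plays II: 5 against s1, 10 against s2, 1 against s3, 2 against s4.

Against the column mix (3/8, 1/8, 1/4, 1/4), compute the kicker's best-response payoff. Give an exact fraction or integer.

29/4

I: (9)·(3/8) + (7)·(1/8) + (5)·(1/4) + (7)·(1/4) = 29/4.
II: (5)·(3/8) + (10)·(1/8) + (1)·(1/4) + (2)·(1/4) = 31/8.
The best pure response is I with expected payoff 29/4.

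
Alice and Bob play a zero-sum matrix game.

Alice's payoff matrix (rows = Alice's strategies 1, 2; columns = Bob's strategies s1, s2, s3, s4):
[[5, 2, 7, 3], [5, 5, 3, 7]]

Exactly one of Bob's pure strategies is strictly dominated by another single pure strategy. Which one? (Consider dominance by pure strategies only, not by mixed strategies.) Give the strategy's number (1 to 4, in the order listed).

4

Bob prefers columns that give Alice less. Compare s4 with s2: 2 < 3, 5 < 7.
So s2 strictly dominates s4 for Bob; s4 is strictly dominated.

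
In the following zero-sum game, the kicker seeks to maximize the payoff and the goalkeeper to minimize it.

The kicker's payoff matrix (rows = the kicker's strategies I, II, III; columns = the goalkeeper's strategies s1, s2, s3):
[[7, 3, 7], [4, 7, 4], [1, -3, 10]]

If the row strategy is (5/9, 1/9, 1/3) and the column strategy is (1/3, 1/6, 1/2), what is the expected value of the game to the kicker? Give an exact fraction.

152/27

Against (1/3, 1/6, 1/2), each row's expected payoff is I: 19/3; II: 9/2; III: 29/6.
Taking the (5/9, 1/9, 1/3)-weighted average: (5/9)·(19/3) + (1/9)·(9/2) + (1/3)·(29/6) = 152/27.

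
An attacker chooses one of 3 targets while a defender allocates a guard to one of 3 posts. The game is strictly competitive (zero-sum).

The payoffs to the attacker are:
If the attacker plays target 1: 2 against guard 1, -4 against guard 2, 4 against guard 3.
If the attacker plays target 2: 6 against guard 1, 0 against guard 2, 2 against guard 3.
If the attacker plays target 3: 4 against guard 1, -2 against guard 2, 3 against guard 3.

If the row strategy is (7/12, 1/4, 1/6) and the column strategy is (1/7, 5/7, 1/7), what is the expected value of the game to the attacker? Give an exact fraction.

Against (1/7, 5/7, 1/7), each row's expected payoff is target 1: -2; target 2: 8/7; target 3: -3/7.
Taking the (7/12, 1/4, 1/6)-weighted average: (7/12)·(-2) + (1/4)·(8/7) + (1/6)·(-3/7) = -20/21.

-20/21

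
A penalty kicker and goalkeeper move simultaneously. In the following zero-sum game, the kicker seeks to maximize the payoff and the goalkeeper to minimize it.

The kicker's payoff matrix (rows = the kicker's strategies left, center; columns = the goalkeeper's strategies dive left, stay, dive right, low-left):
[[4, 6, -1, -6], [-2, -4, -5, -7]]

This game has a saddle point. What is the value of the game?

-6

Row minima: -6, -7 → the kicker's maximin is -6.
Column maxima: 4, 6, -1, -6 → the goalkeeper's minimax is -6.
They coincide at (left, low-left), so the value is -6.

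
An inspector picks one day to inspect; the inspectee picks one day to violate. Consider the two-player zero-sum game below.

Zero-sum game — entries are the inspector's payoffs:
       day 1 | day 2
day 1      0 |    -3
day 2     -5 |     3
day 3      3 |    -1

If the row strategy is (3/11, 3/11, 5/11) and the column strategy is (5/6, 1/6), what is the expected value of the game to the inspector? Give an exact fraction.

-5/66

Against (5/6, 1/6), each row's expected payoff is day 1: -1/2; day 2: -11/3; day 3: 7/3.
Taking the (3/11, 3/11, 5/11)-weighted average: (3/11)·(-1/2) + (3/11)·(-11/3) + (5/11)·(7/3) = -5/66.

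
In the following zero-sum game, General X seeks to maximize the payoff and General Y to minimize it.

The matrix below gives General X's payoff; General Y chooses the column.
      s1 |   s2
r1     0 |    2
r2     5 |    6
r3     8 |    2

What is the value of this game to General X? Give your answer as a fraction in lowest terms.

Row r1 is strictly dominated by row r2, so General X never plays it.
The remaining 2×2 game on (r2, r3) × (s1, s2) has no saddle point. Let General X play r2 with probability p; indifference gives 5p + 8(1−p) = 6p + 2(1−p), so p = 6/7.
Similarly General Y's optimal q on s1 is 4/7, and the value is 5·(4/7) + (6)·(3/7) = 38/7.

38/7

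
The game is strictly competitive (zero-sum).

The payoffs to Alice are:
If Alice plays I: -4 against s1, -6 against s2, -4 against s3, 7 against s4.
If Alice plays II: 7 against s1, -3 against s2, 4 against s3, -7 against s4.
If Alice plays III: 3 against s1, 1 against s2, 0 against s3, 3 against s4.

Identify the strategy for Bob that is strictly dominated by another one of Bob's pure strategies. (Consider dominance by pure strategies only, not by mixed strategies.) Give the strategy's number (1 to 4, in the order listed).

1

Bob prefers columns that give Alice less. Compare s1 with s2: -6 < -4, -3 < 7, 1 < 3.
So s2 strictly dominates s1 for Bob; s1 is strictly dominated.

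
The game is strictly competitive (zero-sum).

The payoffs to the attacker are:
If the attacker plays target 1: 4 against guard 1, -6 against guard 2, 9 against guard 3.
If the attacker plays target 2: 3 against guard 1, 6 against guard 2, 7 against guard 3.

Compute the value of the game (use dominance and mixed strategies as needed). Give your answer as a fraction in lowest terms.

42/13

Column guard 3 is strictly dominated by guard 1 for the defender (it gives the attacker more in every row).
The remaining 2×2 game on (target 1, target 2) × (guard 1, guard 2) has no saddle point. Let the attacker play target 1 with probability p; indifference gives 4p + 3(1−p) = −6p + 6(1−p), so p = 3/13.
Similarly the defender's optimal q on guard 1 is 12/13, and the value is 4·(12/13) + (-6)·(1/13) = 42/13.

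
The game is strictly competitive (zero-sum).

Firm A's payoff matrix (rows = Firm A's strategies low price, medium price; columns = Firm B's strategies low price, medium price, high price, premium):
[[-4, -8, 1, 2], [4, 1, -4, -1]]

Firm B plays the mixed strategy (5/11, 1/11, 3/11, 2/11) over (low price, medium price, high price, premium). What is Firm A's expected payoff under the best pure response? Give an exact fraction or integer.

low price: (-4)·(5/11) + (-8)·(1/11) + (1)·(3/11) + (2)·(2/11) = -21/11.
medium price: (4)·(5/11) + (1)·(1/11) + (-4)·(3/11) + (-1)·(2/11) = 7/11.
The best pure response is medium price with expected payoff 7/11.

7/11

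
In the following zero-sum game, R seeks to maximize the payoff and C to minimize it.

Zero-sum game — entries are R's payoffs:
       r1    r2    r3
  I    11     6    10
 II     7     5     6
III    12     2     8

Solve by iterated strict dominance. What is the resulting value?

Row II is strictly dominated by row I (11>7, 6>5, 10>6); eliminate II.
Column r1 is strictly dominated by r2 for C (6<11, 2<12); eliminate r1.
Row III is strictly dominated by row I (6>2, 10>8); eliminate III.
Column r3 is strictly dominated by r2 for C (6<10); eliminate r3.
Only (I, r2) remains, with payoff 6.

6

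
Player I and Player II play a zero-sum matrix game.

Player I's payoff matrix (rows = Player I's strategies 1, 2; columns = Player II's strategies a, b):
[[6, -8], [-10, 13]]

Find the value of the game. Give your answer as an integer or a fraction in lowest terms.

Row minima are -8 and -10, so Player I's maximin is -8; column maxima are 6 and 13, so Player II's minimax is 6. These differ, so the equilibrium is in mixed strategies.
Let Player I play 1 with probability p. Player II is indifferent when 6p − 10(1−p) = −8p + 13(1−p), giving p = 23/37.
Let Player II play a with probability q. Player I is indifferent when 6q − 8(1−q) = −10q + 13(1−q), giving q = 21/37.
The value is 6·(21/37) + (-8)·(16/37) = -2/37.

-2/37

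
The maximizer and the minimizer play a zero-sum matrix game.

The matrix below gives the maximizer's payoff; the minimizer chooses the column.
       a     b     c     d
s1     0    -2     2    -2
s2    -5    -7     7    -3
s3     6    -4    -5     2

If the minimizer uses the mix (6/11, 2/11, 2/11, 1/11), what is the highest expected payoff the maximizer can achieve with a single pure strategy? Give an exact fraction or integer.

20/11

s1: (0)·(6/11) + (-2)·(2/11) + (2)·(2/11) + (-2)·(1/11) = -2/11.
s2: (-5)·(6/11) + (-7)·(2/11) + (7)·(2/11) + (-3)·(1/11) = -3.
s3: (6)·(6/11) + (-4)·(2/11) + (-5)·(2/11) + (2)·(1/11) = 20/11.
The best pure response is s3 with expected payoff 20/11.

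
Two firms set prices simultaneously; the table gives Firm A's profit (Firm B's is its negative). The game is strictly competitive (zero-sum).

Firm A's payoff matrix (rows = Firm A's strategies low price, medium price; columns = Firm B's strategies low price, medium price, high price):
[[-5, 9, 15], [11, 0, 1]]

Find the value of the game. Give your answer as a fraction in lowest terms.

99/25

Column high price is strictly dominated by medium price for Firm B (it gives Firm A more in every row).
The remaining 2×2 game on (low price, medium price) × (low price, medium price) has no saddle point. Let Firm A play low price with probability p; indifference gives −5p + 11(1−p) = 9p, so p = 11/25.
Similarly Firm B's optimal q on low price is 9/25, and the value is -5·(9/25) + (9)·(16/25) = 99/25.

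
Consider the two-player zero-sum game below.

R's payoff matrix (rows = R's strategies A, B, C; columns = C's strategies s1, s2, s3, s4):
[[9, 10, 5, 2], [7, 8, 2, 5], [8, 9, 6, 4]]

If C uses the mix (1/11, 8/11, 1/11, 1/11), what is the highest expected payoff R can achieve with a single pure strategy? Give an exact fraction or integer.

96/11

A: (9)·(1/11) + (10)·(8/11) + (5)·(1/11) + (2)·(1/11) = 96/11.
B: (7)·(1/11) + (8)·(8/11) + (2)·(1/11) + (5)·(1/11) = 78/11.
C: (8)·(1/11) + (9)·(8/11) + (6)·(1/11) + (4)·(1/11) = 90/11.
The best pure response is A with expected payoff 96/11.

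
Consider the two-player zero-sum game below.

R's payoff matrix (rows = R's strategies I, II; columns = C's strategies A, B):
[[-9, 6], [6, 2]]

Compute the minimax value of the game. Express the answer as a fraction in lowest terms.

Row minima are -9 and 2, so R's maximin is 2; column maxima are 6 and 6, so C's minimax is 6. These differ, so the equilibrium is in mixed strategies.
Let R play I with probability p. C is indifferent when −9p + 6(1−p) = 6p + 2(1−p), giving p = 4/19.
Let C play A with probability q. R is indifferent when −9q + 6(1−q) = 6q + 2(1−q), giving q = 4/19.
The value is -9·(4/19) + (6)·(15/19) = 54/19.

54/19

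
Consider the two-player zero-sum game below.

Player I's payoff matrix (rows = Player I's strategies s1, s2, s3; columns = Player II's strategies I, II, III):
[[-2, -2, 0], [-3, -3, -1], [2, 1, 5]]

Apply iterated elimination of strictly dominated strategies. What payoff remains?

1

Column III is strictly dominated by I for Player II (-2<0, -3<-1, 2<5); eliminate III.
Row s1 is strictly dominated by row s3 (2>-2, 1>-2); eliminate s1.
Row s2 is strictly dominated by row s3 (2>-3, 1>-3); eliminate s2.
Column I is strictly dominated by II for Player II (1<2); eliminate I.
Only (s3, II) remains, with payoff 1.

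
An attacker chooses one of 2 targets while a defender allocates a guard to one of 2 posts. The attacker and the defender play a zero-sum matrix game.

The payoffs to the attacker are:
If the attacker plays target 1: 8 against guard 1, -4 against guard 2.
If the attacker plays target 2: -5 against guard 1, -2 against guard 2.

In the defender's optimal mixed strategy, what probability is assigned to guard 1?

Row minima are -4 and -5, so the attacker's maximin is -4; column maxima are 8 and -2, so the defender's minimax is -2. These differ, so the equilibrium is in mixed strategies.
Let the defender play guard 1 with probability q. The attacker is indifferent when 8q − 4(1−q) = −5q − 2(1−q), giving q = 2/15.

2/15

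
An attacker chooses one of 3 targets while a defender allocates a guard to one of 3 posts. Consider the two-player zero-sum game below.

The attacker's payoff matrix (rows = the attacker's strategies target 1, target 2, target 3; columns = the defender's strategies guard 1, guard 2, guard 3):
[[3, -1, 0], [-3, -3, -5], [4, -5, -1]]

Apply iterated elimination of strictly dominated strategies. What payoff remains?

Row target 2 is strictly dominated by row target 1 (3>-3, -1>-3, 0>-5); eliminate target 2.
Column guard 1 is strictly dominated by guard 2 for the defender (-1<3, -5<4); eliminate guard 1.
Column guard 3 is strictly dominated by guard 2 for the defender (-1<0, -5<-1); eliminate guard 3.
Row target 3 is strictly dominated by row target 1 (-1>-5); eliminate target 3.
Only (target 1, guard 2) remains, with payoff -1.

-1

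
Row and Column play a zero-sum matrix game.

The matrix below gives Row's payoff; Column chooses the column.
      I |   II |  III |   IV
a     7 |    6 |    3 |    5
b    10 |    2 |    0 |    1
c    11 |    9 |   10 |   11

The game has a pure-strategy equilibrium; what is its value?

9

Row minima: 3, 0, 9 → Row's maximin is 9.
Column maxima: 11, 9, 10, 11 → Column's minimax is 9.
They coincide at (c, II), so the value is 9.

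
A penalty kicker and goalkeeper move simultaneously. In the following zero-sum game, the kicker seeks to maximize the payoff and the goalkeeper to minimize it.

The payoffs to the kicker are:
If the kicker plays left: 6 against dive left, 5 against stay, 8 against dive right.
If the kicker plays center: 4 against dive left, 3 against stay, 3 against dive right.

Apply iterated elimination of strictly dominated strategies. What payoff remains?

5

Row center is strictly dominated by row left (6>4, 5>3, 8>3); eliminate center.
Column dive right is strictly dominated by dive left for the goalkeeper (6<8); eliminate dive right.
Column dive left is strictly dominated by stay for the goalkeeper (5<6); eliminate dive left.
Only (left, stay) remains, with payoff 5.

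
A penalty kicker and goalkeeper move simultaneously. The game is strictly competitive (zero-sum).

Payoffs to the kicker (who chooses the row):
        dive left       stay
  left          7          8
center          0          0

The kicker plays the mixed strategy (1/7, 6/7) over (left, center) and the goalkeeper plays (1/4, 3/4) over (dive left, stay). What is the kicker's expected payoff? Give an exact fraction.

Against (1/4, 3/4), each row's expected payoff is left: 31/4; center: 0.
Taking the (1/7, 6/7)-weighted average: (1/7)·(31/4) + (6/7)·(0) = 31/28.

31/28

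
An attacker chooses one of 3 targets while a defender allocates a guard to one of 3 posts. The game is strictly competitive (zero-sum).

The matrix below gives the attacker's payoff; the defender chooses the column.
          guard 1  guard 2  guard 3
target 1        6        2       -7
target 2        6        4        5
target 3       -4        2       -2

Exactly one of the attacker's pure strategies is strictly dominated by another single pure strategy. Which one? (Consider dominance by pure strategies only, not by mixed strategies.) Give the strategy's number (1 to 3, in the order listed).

3

Compare target 3 with target 2: 6 > -4, 4 > 2, 5 > -2.
So target 2 strictly dominates target 3 for the attacker; target 3 is strictly dominated.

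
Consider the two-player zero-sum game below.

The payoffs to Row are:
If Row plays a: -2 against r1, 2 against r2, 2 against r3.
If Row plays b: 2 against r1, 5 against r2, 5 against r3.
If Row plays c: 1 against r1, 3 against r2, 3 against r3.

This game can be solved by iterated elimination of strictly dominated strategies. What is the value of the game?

Row a is strictly dominated by row b (2>-2, 5>2, 5>2); eliminate a.
Column r2 is strictly dominated by r1 for Column (2<5, 1<3); eliminate r2.
Column r3 is strictly dominated by r1 for Column (2<5, 1<3); eliminate r3.
Row c is strictly dominated by row b (2>1); eliminate c.
Only (b, r1) remains, with payoff 2.

2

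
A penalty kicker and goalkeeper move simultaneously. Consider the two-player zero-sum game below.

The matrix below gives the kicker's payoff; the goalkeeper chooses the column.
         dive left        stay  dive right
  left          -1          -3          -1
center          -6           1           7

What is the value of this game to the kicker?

-19/9

Column dive right is strictly dominated by stay for the goalkeeper (it gives the kicker more in every row).
The remaining 2×2 game on (left, center) × (dive left, stay) has no saddle point. Let the kicker play left with probability p; indifference gives −p − 6(1−p) = −3p + (1−p), so p = 7/9.
Similarly the goalkeeper's optimal q on dive left is 4/9, and the value is -1·(4/9) + (-3)·(5/9) = -19/9.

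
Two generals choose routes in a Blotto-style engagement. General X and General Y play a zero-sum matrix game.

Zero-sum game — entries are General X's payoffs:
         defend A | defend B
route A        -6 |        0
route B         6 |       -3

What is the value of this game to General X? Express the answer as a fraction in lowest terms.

Row minima are -6 and -3, so General X's maximin is -3; column maxima are 6 and 0, so General Y's minimax is 0. These differ, so the equilibrium is in mixed strategies.
Let General X play route A with probability p. General Y is indifferent when −6p + 6(1−p) = −3(1−p), giving p = 3/5.
Let General Y play defend A with probability q. General X is indifferent when −6q = 6q − 3(1−q), giving q = 1/5.
The value is -6·(1/5) + (0)·(4/5) = -6/5.

-6/5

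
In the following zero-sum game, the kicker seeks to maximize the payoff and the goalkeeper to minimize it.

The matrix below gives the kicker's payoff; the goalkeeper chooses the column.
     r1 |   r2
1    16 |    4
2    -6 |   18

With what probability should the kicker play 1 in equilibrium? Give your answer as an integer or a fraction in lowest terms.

Row minima are 4 and -6, so the kicker's maximin is 4; column maxima are 16 and 18, so the goalkeeper's minimax is 16. These differ, so the equilibrium is in mixed strategies.
Let the kicker play 1 with probability p. The goalkeeper is indifferent when 16p − 6(1−p) = 4p + 18(1−p), giving p = 2/3.

2/3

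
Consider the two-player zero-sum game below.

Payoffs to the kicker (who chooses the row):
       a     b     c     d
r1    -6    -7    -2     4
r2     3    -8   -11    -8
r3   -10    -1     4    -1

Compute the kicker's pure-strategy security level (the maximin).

The worst-case payoff for each row is r1: -7, r2: -11, r3: -10.
The best of these is -7.

-7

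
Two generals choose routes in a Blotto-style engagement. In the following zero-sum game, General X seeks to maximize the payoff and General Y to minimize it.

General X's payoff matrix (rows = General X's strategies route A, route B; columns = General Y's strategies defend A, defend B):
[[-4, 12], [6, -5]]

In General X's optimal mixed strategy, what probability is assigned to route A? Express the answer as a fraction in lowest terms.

11/27

Row minima are -4 and -5, so General X's maximin is -4; column maxima are 6 and 12, so General Y's minimax is 6. These differ, so the equilibrium is in mixed strategies.
Let General X play route A with probability p. General Y is indifferent when −4p + 6(1−p) = 12p − 5(1−p), giving p = 11/27.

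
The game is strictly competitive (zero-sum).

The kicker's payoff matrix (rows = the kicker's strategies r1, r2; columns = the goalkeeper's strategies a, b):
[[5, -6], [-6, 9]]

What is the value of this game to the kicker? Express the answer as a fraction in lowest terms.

Row minima are -6 and -6, so the kicker's maximin is -6; column maxima are 5 and 9, so the goalkeeper's minimax is 5. These differ, so the equilibrium is in mixed strategies.
Let the kicker play r1 with probability p. The goalkeeper is indifferent when 5p − 6(1−p) = −6p + 9(1−p), giving p = 15/26.
Let the goalkeeper play a with probability q. The kicker is indifferent when 5q − 6(1−q) = −6q + 9(1−q), giving q = 15/26.
The value is 5·(15/26) + (-6)·(11/26) = 9/26.

9/26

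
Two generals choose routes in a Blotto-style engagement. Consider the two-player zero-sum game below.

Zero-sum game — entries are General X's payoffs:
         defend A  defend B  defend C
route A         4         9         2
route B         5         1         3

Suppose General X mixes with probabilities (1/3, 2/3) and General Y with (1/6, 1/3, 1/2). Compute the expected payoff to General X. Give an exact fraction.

10/3

Against (1/6, 1/3, 1/2), each row's expected payoff is route A: 14/3; route B: 8/3.
Taking the (1/3, 2/3)-weighted average: (1/3)·(14/3) + (2/3)·(8/3) = 10/3.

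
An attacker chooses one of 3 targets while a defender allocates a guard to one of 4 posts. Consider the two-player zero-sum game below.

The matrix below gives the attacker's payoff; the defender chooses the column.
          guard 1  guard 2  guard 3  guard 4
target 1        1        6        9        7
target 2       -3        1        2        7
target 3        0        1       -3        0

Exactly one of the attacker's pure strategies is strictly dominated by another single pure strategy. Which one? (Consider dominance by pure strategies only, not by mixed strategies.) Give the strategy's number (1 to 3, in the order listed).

3

Compare target 3 with target 1: 1 > 0, 6 > 1, 9 > -3, 7 > 0.
So target 1 strictly dominates target 3 for the attacker; target 3 is strictly dominated.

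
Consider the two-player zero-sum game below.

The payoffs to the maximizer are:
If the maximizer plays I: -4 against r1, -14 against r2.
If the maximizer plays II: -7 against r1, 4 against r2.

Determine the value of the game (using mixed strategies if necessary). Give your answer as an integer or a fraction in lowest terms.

Row minima are -14 and -7, so the maximizer's maximin is -7; column maxima are -4 and 4, so the minimizer's minimax is -4. These differ, so the equilibrium is in mixed strategies.
Let the maximizer play I with probability p. The minimizer is indifferent when −4p − 7(1−p) = −14p + 4(1−p), giving p = 11/21.
Let the minimizer play r1 with probability q. The maximizer is indifferent when −4q − 14(1−q) = −7q + 4(1−q), giving q = 6/7.
The value is -4·(6/7) + (-14)·(1/7) = -38/7.

-38/7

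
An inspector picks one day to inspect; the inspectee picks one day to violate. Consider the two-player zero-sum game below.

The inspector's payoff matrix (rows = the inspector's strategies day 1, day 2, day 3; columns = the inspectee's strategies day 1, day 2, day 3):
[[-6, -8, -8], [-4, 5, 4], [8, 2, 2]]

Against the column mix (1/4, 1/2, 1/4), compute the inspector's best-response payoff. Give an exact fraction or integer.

day 1: (-6)·(1/4) + (-8)·(1/2) + (-8)·(1/4) = -15/2.
day 2: (-4)·(1/4) + (5)·(1/2) + (4)·(1/4) = 5/2.
day 3: (8)·(1/4) + (2)·(1/2) + (2)·(1/4) = 7/2.
The best pure response is day 3 with expected payoff 7/2.

7/2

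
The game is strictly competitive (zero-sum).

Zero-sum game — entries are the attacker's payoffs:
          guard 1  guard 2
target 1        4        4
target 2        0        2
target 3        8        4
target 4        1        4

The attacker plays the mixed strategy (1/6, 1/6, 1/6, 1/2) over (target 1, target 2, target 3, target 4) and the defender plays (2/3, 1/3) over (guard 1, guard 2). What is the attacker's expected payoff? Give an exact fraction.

26/9

Against (2/3, 1/3), each row's expected payoff is target 1: 4; target 2: 2/3; target 3: 20/3; target 4: 2.
Taking the (1/6, 1/6, 1/6, 1/2)-weighted average: (1/6)·(4) + (1/6)·(2/3) + (1/6)·(20/3) + (1/2)·(2) = 26/9.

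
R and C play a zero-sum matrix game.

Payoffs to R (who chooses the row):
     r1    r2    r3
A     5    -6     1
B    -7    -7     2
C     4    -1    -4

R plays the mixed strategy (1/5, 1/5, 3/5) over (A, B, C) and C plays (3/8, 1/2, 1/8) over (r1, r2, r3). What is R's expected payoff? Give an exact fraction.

Against (3/8, 1/2, 1/8), each row's expected payoff is A: -1; B: -47/8; C: 1/2.
Taking the (1/5, 1/5, 3/5)-weighted average: (1/5)·(-1) + (1/5)·(-47/8) + (3/5)·(1/2) = -43/40.

-43/40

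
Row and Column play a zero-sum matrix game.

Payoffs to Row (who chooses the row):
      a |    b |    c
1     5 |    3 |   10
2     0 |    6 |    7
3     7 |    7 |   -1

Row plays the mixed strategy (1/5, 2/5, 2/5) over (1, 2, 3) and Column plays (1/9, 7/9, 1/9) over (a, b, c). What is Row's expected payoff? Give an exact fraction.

Against (1/9, 7/9, 1/9), each row's expected payoff is 1: 4; 2: 49/9; 3: 55/9.
Taking the (1/5, 2/5, 2/5)-weighted average: (1/5)·(4) + (2/5)·(49/9) + (2/5)·(55/9) = 244/45.

244/45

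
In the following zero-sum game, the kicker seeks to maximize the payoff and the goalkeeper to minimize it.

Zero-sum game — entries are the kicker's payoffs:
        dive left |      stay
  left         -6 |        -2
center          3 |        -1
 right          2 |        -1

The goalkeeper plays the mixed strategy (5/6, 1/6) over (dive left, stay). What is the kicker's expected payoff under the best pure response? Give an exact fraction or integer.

left: (-6)·(5/6) + (-2)·(1/6) = -16/3.
center: (3)·(5/6) + (-1)·(1/6) = 7/3.
right: (2)·(5/6) + (-1)·(1/6) = 3/2.
The best pure response is center with expected payoff 7/3.

7/3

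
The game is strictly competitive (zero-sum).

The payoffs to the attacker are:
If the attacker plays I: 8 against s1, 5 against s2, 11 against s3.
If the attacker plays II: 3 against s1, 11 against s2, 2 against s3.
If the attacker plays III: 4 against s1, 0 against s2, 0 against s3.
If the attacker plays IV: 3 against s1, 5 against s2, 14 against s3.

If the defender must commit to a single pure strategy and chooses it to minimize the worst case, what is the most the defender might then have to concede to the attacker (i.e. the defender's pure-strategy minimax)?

8

The worst case (largest entry) in each column is s1: 8, s2: 11, s3: 14.
The best (smallest) of these is 8.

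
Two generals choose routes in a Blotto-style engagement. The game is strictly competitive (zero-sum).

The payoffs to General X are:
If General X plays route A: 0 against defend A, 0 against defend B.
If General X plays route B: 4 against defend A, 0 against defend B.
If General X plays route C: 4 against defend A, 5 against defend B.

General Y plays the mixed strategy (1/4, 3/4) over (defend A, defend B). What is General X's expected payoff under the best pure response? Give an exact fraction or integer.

19/4

route A: (0)·(1/4) + (0)·(3/4) = 0.
route B: (4)·(1/4) + (0)·(3/4) = 1.
route C: (4)·(1/4) + (5)·(3/4) = 19/4.
The best pure response is route C with expected payoff 19/4.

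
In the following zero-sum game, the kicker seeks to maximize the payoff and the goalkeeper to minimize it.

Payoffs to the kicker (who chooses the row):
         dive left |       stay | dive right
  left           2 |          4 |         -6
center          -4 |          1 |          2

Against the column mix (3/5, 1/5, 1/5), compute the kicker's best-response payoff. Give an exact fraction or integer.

left: (2)·(3/5) + (4)·(1/5) + (-6)·(1/5) = 4/5.
center: (-4)·(3/5) + (1)·(1/5) + (2)·(1/5) = -9/5.
The best pure response is left with expected payoff 4/5.

4/5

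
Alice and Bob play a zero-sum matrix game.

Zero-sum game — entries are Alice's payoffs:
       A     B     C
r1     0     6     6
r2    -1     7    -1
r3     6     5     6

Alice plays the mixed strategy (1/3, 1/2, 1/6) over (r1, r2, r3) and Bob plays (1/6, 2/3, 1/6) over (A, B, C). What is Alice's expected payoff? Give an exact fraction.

85/18

Against (1/6, 2/3, 1/6), each row's expected payoff is r1: 5; r2: 13/3; r3: 16/3.
Taking the (1/3, 1/2, 1/6)-weighted average: (1/3)·(5) + (1/2)·(13/3) + (1/6)·(16/3) = 85/18.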